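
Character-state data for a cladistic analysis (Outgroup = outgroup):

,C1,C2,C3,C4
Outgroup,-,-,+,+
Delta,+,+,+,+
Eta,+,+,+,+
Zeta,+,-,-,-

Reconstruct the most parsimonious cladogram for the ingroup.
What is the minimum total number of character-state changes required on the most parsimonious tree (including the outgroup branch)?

4

Character polarity is set by the outgroup: the derived state is whichever differs from the outgroup's state, so for C3, C4 the derived state is '-', and for the remaining characters it is '+'.
All ingroup taxa share the derived state '+' for C1; it defines the ingroup but does not resolve relationships within it.
Only Delta and Eta show the derived state '+' for C2, supporting them as a clade.
C3: derived state '-' in Zeta only — an autapomorphy, so it tells us nothing about relationships among taxa.
C4 (derived state '-') is unique to Zeta (autapomorphy; uninformative for grouping).
Most parsimonious ingroup topology: ((Delta,Eta),Zeta).
Changes per character on this tree: C1: 1; C2: 1; C3: 1; C4: 1.
Total = 4.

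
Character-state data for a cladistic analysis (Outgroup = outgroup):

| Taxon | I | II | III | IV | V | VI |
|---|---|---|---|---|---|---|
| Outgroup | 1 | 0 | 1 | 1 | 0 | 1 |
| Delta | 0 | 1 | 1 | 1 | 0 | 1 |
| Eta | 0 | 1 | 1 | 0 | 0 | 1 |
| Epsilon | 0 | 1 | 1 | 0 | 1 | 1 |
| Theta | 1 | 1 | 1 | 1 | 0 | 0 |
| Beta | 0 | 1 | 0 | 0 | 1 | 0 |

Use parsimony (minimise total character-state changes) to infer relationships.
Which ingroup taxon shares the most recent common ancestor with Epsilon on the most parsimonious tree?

Beta

Character polarity is set by the outgroup: the derived state is whichever differs from the outgroup's state, so for I, III, IV, VI the derived state is '0', and for the remaining characters it is '1'.
I: derived state '0' in Beta, Delta, Epsilon, and Eta only — synapomorphy for {Beta, Delta, Epsilon, Eta}.
II (derived state '1') is shared by all ingroup taxa — unites the whole ingroup.
III: derived state '0' in Beta only — an autapomorphy, so it tells us nothing about relationships among taxa.
IV (derived state '0') is shared by Beta, Epsilon, and Eta — a synapomorphy uniting that clade.
V (derived state '1') is shared by Beta and Epsilon — a synapomorphy uniting that clade.
VI groups Beta and Theta, which is incompatible with the clades supported by the remaining characters; treating it as convergent (homoplasy) costs fewer steps than any alternative tree.
Most parsimonious ingroup topology: ((Delta,(Eta,(Epsilon,Beta))),Theta).
Epsilon and Beta form a cherry on this tree, so they are sister taxa.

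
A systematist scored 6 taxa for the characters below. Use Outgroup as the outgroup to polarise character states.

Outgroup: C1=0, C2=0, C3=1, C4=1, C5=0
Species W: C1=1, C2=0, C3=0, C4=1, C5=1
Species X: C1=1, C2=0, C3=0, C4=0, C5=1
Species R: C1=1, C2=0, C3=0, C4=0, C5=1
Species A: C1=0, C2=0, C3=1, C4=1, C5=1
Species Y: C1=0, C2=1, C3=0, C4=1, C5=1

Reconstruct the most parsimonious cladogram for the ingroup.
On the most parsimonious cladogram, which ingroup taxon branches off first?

Character polarity is set by the outgroup: the derived state is whichever differs from the outgroup's state, so for C3, C4 the derived state is '0', and for the remaining characters it is '1'.
C1: derived state '1' in Species R, Species W, and Species X only — synapomorphy for {Species R, Species W, Species X}.
C2 (derived state '1') is unique to Species Y (autapomorphy; uninformative for grouping).
Only Species R, Species W, Species X, and Species Y show the derived state '0' for C3, supporting them as a clade.
C4 (derived state '0') is shared by Species R and Species X — a synapomorphy uniting that clade.
C5 (derived state '1') is shared by all ingroup taxa — unites the whole ingroup.
Most parsimonious ingroup topology: (((Species W,(Species X,Species R)),Species Y),Species A).
Species A is sister to the clade containing all other ingroup taxa, so it is the earliest-diverging (most basal) ingroup lineage.

Species A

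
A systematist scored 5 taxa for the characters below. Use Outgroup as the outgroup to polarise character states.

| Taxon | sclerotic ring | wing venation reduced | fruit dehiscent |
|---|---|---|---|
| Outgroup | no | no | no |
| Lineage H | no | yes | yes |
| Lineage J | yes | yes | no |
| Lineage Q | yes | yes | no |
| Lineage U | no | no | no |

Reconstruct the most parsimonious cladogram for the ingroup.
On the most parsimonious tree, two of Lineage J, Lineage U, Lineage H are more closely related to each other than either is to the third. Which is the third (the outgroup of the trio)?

Lineage U

The outgroup has state 'no' for every character, so 'yes' is the derived state throughout.
Only Lineage J and Lineage Q show the derived state 'yes' for sclerotic ring, supporting them as a clade.
wing venation reduced (derived state 'yes') is shared by Lineage H, Lineage J, and Lineage Q — a synapomorphy uniting that clade.
fruit dehiscent: derived state 'yes' in Lineage H only — an autapomorphy, so it tells us nothing about relationships among taxa.
Most parsimonious ingroup topology: ((Lineage H,(Lineage J,Lineage Q)),Lineage U).
Lineage H and Lineage J share a more recent common ancestor with each other than either does with Lineage U, so Lineage U is the least closely related of the three.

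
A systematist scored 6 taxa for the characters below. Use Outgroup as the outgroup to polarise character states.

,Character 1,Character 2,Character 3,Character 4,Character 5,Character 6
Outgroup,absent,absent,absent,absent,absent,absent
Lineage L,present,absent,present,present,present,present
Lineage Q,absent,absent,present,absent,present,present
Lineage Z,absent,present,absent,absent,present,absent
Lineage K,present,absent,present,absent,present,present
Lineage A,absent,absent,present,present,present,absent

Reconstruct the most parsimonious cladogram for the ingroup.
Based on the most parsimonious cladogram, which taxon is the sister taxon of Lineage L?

The outgroup has state 'absent' for every character, so 'present' is the derived state throughout.
Only Lineage K and Lineage L show the derived state 'present' for Character 1, supporting them as a clade.
Character 2: derived state 'present' in Lineage Z only — an autapomorphy, so it tells us nothing about relationships among taxa.
Only Lineage A, Lineage K, Lineage L, and Lineage Q show the derived state 'present' for Character 3, supporting them as a clade.
Character 4 groups Lineage A and Lineage L, which is incompatible with the clades supported by the remaining characters; treating it as convergent (homoplasy) costs fewer steps than any alternative tree.
Character 5 (derived state 'present') is shared by all ingroup taxa — unites the whole ingroup.
Character 6: derived state 'present' in Lineage K, Lineage L, and Lineage Q only — synapomorphy for {Lineage K, Lineage L, Lineage Q}.
Most parsimonious ingroup topology: ((((Lineage L,Lineage K),Lineage Q),Lineage A),Lineage Z).
Lineage L and Lineage K form a cherry on this tree, so they are sister taxa.

Lineage K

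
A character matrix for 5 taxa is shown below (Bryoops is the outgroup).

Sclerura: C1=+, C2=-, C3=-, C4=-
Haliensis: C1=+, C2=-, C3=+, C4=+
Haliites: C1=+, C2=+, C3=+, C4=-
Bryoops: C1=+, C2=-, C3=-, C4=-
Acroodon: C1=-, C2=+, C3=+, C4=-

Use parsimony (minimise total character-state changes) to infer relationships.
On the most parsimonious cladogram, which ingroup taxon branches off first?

Sclerura

Character polarity is set by the outgroup: the derived state is whichever differs from the outgroup's state, so for C1 the derived state is '-', and for the remaining characters it is '+'.
C1 (derived state '-') is unique to Acroodon (autapomorphy; uninformative for grouping).
C2: derived state '+' in Acroodon and Haliites only — synapomorphy for {Acroodon, Haliites}.
C3 (derived state '+') is shared by Acroodon, Haliensis, and Haliites — a synapomorphy uniting that clade.
C4: derived state '+' in Haliensis only — an autapomorphy, so it tells us nothing about relationships among taxa.
Most parsimonious ingroup topology: ((Haliensis,(Haliites,Acroodon)),Sclerura).
Sclerura is sister to the clade containing all other ingroup taxa, so it is the earliest-diverging (most basal) ingroup lineage.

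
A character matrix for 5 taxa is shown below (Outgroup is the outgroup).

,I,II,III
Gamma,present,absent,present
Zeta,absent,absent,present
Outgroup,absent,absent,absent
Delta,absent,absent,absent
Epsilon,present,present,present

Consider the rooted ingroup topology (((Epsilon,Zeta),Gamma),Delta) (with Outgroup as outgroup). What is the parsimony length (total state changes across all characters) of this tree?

4

Map each character onto (((Epsilon,Zeta),Gamma),Delta) (rooted by Outgroup) and count the minimum state changes it requires (Fitch parsimony):
I: 2; II: 1; III: 1.
Total tree length = 4.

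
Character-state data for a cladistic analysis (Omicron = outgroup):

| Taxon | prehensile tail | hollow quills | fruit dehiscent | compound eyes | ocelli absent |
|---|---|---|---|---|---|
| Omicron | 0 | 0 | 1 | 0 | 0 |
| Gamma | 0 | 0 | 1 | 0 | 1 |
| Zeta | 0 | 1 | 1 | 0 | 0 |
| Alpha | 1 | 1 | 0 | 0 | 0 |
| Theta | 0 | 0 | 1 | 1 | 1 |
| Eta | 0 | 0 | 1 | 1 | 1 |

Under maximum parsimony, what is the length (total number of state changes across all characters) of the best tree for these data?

5

Character polarity is set by the outgroup: the derived state is whichever differs from the outgroup's state, so for fruit dehiscent the derived state is '0', and for the remaining characters it is '1'.
prehensile tail (derived state '1') is unique to Alpha (autapomorphy; uninformative for grouping).
hollow quills (derived state '1') is shared by Alpha and Zeta — a synapomorphy uniting that clade.
fruit dehiscent (derived state '0') is unique to Alpha (autapomorphy; uninformative for grouping).
compound eyes: derived state '1' in Eta and Theta only — synapomorphy for {Eta, Theta}.
ocelli absent (derived state '1') is shared by Eta, Gamma, and Theta — a synapomorphy uniting that clade.
Most parsimonious ingroup topology: ((Gamma,(Theta,Eta)),(Zeta,Alpha)).
Changes per character on this tree: prehensile tail: 1; hollow quills: 1; fruit dehiscent: 1; compound eyes: 1; ocelli absent: 1.
Total = 5.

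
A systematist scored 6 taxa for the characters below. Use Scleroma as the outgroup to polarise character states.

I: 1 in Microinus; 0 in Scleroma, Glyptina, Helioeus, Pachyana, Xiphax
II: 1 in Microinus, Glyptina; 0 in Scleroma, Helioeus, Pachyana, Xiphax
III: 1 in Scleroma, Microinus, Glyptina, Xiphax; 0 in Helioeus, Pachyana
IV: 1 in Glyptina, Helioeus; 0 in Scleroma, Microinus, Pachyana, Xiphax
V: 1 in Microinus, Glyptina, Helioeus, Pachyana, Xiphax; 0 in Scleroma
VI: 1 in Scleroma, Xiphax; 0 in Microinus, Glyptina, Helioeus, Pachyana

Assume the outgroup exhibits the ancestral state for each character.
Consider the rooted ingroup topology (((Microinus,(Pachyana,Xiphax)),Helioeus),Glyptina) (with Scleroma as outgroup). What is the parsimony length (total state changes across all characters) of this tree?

10

Map each character onto (((Microinus,(Pachyana,Xiphax)),Helioeus),Glyptina) (rooted by Scleroma) and count the minimum state changes it requires (Fitch parsimony):
I: 1; II: 2; III: 2; IV: 2; V: 1; VI: 2.
Total tree length = 10.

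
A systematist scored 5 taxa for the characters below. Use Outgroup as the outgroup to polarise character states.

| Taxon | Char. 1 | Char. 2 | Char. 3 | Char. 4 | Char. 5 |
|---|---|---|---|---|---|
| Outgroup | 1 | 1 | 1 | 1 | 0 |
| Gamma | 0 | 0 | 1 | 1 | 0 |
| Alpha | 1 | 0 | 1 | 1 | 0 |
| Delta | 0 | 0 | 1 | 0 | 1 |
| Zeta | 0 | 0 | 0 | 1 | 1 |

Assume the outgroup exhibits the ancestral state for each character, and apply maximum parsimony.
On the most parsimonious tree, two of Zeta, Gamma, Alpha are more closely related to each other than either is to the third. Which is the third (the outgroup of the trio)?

Alpha

Character polarity is set by the outgroup: the derived state is whichever differs from the outgroup's state, so for Char. 1, Char. 2, Char. 3, Char. 4 the derived state is '0', and for the remaining characters it is '1'.
Only Delta, Gamma, and Zeta show the derived state '0' for Char. 1, supporting them as a clade.
Char. 2 (derived state '0') is shared by all ingroup taxa — unites the whole ingroup.
Char. 3 (derived state '0') is unique to Zeta (autapomorphy; uninformative for grouping).
Char. 4: derived state '0' in Delta only — an autapomorphy, so it tells us nothing about relationships among taxa.
Only Delta and Zeta show the derived state '1' for Char. 5, supporting them as a clade.
Most parsimonious ingroup topology: ((Gamma,(Delta,Zeta)),Alpha).
Gamma and Zeta share a more recent common ancestor with each other than either does with Alpha, so Alpha is the least closely related of the three.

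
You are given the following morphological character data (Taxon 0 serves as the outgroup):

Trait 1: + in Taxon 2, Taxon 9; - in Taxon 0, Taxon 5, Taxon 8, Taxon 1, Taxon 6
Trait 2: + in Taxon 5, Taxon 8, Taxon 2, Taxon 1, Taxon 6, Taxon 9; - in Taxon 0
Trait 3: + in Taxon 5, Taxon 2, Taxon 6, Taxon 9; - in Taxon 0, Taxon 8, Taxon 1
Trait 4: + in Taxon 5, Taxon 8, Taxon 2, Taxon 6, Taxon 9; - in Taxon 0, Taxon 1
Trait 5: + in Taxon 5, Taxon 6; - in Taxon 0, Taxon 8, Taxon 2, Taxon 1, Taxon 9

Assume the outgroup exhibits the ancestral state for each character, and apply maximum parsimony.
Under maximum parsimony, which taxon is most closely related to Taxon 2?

Taxon 9

The outgroup has state '-' for every character, so '+' is the derived state throughout.
Trait 1 (derived state '+') is shared by Taxon 2 and Taxon 9 — a synapomorphy uniting that clade.
Trait 2 (derived state '+') is shared by all ingroup taxa — unites the whole ingroup.
Trait 3 (derived state '+') is shared by Taxon 2, Taxon 5, Taxon 6, and Taxon 9 — a synapomorphy uniting that clade.
Trait 4: derived state '+' in Taxon 2, Taxon 5, Taxon 6, Taxon 8, and Taxon 9 only — synapomorphy for {Taxon 2, Taxon 5, Taxon 6, Taxon 8, Taxon 9}.
Trait 5: derived state '+' in Taxon 5 and Taxon 6 only — synapomorphy for {Taxon 5, Taxon 6}.
Most parsimonious ingroup topology: ((((Taxon 5,Taxon 6),(Taxon 2,Taxon 9)),Taxon 8),Taxon 1).
Taxon 2 and Taxon 9 form a cherry on this tree, so they are sister taxa.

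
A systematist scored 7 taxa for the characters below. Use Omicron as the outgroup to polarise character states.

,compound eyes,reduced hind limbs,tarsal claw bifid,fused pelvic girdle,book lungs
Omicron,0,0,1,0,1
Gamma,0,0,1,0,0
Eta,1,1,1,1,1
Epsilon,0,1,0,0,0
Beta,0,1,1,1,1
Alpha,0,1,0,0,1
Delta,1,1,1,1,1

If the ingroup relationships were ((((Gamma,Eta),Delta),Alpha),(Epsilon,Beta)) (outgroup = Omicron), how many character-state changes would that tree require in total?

11

Map each character onto ((((Gamma,Eta),Delta),Alpha),(Epsilon,Beta)) (rooted by Omicron) and count the minimum state changes it requires (Fitch parsimony):
compound eyes: 2; reduced hind limbs: 2; tarsal claw bifid: 2; fused pelvic girdle: 3; book lungs: 2.
Total tree length = 11.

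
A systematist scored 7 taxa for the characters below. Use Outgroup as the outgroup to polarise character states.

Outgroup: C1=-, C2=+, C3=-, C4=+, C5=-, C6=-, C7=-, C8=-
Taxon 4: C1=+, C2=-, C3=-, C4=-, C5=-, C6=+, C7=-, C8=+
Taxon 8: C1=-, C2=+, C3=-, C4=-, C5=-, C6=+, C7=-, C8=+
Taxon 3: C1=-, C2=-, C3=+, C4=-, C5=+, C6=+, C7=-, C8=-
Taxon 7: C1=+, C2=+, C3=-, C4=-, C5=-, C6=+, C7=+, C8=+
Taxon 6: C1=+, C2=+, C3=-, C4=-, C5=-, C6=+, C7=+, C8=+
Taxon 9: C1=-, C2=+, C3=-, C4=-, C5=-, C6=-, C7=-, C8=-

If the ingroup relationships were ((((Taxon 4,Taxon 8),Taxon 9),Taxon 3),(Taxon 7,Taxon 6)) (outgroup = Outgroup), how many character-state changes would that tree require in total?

Map each character onto ((((Taxon 4,Taxon 8),Taxon 9),Taxon 3),(Taxon 7,Taxon 6)) (rooted by Outgroup) and count the minimum state changes it requires (Fitch parsimony):
C1: 2; C2: 2; C3: 1; C4: 1; C5: 1; C6: 2; C7: 1; C8: 2.
Total tree length = 12.

12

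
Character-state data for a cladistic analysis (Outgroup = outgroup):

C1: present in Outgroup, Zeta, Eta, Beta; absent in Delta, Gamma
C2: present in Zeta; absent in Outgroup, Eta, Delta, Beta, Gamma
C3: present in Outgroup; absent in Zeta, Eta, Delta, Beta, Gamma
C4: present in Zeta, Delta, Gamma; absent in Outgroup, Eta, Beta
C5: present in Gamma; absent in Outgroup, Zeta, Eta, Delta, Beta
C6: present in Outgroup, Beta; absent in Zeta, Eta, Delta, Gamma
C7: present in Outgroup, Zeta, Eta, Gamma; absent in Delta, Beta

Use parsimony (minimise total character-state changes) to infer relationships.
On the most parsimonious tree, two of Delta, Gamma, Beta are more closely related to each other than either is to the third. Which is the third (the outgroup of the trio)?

Beta

Character polarity is set by the outgroup: the derived state is whichever differs from the outgroup's state, so for C1, C3, C6, C7 the derived state is 'absent', and for the remaining characters it is 'present'.
C1 (derived state 'absent') is shared by Delta and Gamma — a synapomorphy uniting that clade.
C2 (derived state 'present') is unique to Zeta (autapomorphy; uninformative for grouping).
C3 (derived state 'absent') is shared by all ingroup taxa — unites the whole ingroup.
Only Delta, Gamma, and Zeta show the derived state 'present' for C4, supporting them as a clade.
C5 (derived state 'present') is unique to Gamma (autapomorphy; uninformative for grouping).
C6 (derived state 'absent') is shared by Delta, Eta, Gamma, and Zeta — a synapomorphy uniting that clade.
C7 (state 'absent') occurs in Beta and Delta but conflicts with the nesting implied by the other characters — most parsimoniously interpreted as homoplasy.
Most parsimonious ingroup topology: (((Zeta,(Delta,Gamma)),Eta),Beta).
Delta and Gamma share a more recent common ancestor with each other than either does with Beta, so Beta is the least closely related of the three.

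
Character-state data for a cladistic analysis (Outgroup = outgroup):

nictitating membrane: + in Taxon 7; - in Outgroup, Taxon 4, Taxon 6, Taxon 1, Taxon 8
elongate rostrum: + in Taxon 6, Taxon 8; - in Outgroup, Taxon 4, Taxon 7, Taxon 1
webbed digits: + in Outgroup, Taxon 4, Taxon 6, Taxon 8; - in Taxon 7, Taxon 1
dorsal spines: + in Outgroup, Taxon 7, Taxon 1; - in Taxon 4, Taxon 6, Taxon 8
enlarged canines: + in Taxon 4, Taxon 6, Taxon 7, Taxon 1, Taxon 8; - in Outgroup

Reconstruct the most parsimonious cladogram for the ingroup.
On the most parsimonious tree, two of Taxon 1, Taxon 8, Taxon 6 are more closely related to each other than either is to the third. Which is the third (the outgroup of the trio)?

Taxon 1

Character polarity is set by the outgroup: the derived state is whichever differs from the outgroup's state, so for webbed digits, dorsal spines the derived state is '-', and for the remaining characters it is '+'.
nictitating membrane (derived state '+') is unique to Taxon 7 (autapomorphy; uninformative for grouping).
Only Taxon 6 and Taxon 8 show the derived state '+' for elongate rostrum, supporting them as a clade.
Only Taxon 1 and Taxon 7 show the derived state '-' for webbed digits, supporting them as a clade.
Only Taxon 4, Taxon 6, and Taxon 8 show the derived state '-' for dorsal spines, supporting them as a clade.
enlarged canines (derived state '+') is shared by all ingroup taxa — unites the whole ingroup.
Most parsimonious ingroup topology: ((Taxon 4,(Taxon 6,Taxon 8)),(Taxon 7,Taxon 1)).
Taxon 8 and Taxon 6 share a more recent common ancestor with each other than either does with Taxon 1, so Taxon 1 is the least closely related of the three.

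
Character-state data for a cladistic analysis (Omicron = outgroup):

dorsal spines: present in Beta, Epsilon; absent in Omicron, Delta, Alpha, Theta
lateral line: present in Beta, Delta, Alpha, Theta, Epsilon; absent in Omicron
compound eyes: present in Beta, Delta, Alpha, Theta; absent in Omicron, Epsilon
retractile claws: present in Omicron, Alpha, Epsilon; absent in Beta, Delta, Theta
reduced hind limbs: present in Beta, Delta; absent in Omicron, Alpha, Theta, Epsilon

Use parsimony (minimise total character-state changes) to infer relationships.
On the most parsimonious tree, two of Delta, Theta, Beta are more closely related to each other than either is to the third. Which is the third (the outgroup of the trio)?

Character polarity is set by the outgroup: the derived state is whichever differs from the outgroup's state, so for retractile claws the derived state is 'absent', and for the remaining characters it is 'present'.
dorsal spines (state 'present') occurs in Beta and Epsilon but conflicts with the nesting implied by the other characters — most parsimoniously interpreted as homoplasy.
lateral line (derived state 'present') is shared by all ingroup taxa — unites the whole ingroup.
compound eyes: derived state 'present' in Alpha, Beta, Delta, and Theta only — synapomorphy for {Alpha, Beta, Delta, Theta}.
retractile claws (derived state 'absent') is shared by Beta, Delta, and Theta — a synapomorphy uniting that clade.
reduced hind limbs: derived state 'present' in Beta and Delta only — synapomorphy for {Beta, Delta}.
Most parsimonious ingroup topology: ((((Beta,Delta),Theta),Alpha),Epsilon).
Delta and Beta share a more recent common ancestor with each other than either does with Theta, so Theta is the least closely related of the three.

Theta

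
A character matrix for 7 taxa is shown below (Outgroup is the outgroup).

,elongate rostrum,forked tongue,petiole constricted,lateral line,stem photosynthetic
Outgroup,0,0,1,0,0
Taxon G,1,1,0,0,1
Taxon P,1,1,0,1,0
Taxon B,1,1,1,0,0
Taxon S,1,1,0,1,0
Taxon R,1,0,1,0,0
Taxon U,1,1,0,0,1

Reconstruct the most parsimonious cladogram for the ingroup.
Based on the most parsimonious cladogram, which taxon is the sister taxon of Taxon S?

Taxon P

Character polarity is set by the outgroup: the derived state is whichever differs from the outgroup's state, so for petiole constricted the derived state is '0', and for the remaining characters it is '1'.
elongate rostrum (derived state '1') is shared by all ingroup taxa — unites the whole ingroup.
forked tongue: derived state '1' in Taxon B, Taxon G, Taxon P, Taxon S, and Taxon U only — synapomorphy for {Taxon B, Taxon G, Taxon P, Taxon S, Taxon U}.
petiole constricted: derived state '0' in Taxon G, Taxon P, Taxon S, and Taxon U only — synapomorphy for {Taxon G, Taxon P, Taxon S, Taxon U}.
lateral line: derived state '1' in Taxon P and Taxon S only — synapomorphy for {Taxon P, Taxon S}.
stem photosynthetic (derived state '1') is shared by Taxon G and Taxon U — a synapomorphy uniting that clade.
Most parsimonious ingroup topology: ((((Taxon G,Taxon U),(Taxon P,Taxon S)),Taxon B),Taxon R).
Taxon S and Taxon P form a cherry on this tree, so they are sister taxa.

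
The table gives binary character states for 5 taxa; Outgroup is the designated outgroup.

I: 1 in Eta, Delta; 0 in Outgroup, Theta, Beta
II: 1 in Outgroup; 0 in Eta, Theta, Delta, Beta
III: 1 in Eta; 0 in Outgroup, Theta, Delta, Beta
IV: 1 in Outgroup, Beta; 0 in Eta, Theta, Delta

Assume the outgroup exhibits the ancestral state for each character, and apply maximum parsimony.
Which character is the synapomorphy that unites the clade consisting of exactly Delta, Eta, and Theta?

IV

Character polarity is set by the outgroup: the derived state is whichever differs from the outgroup's state, so for II, IV the derived state is '0', and for the remaining characters it is '1'.
I: derived state '1' in Delta and Eta only — synapomorphy for {Delta, Eta}.
All ingroup taxa share the derived state '0' for II; it defines the ingroup but does not resolve relationships within it.
III (derived state '1') is unique to Eta (autapomorphy; uninformative for grouping).
IV: derived state '0' in Delta, Eta, and Theta only — synapomorphy for {Delta, Eta, Theta}.
Most parsimonious ingroup topology: (((Eta,Delta),Theta),Beta).
The clade {Delta, Eta, Theta} is supported by IV: its derived state '0' occurs in exactly those taxa and in no other taxon (including the outgroup).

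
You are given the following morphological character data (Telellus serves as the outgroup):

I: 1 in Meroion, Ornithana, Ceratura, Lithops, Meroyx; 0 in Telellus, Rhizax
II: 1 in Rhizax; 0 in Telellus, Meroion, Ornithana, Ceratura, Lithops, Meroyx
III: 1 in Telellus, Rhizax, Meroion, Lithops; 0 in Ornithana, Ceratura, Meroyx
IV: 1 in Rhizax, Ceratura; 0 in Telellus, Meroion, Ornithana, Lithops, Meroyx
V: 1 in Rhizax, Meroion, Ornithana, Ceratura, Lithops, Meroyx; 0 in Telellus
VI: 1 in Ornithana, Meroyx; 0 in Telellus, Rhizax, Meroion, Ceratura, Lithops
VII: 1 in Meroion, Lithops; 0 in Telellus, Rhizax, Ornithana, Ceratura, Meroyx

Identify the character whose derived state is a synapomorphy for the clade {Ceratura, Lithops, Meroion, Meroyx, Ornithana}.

Character polarity is set by the outgroup: the derived state is whichever differs from the outgroup's state, so for III the derived state is '0', and for the remaining characters it is '1'.
I: derived state '1' in Ceratura, Lithops, Meroion, Meroyx, and Ornithana only — synapomorphy for {Ceratura, Lithops, Meroion, Meroyx, Ornithana}.
II (derived state '1') is unique to Rhizax (autapomorphy; uninformative for grouping).
III (derived state '0') is shared by Ceratura, Meroyx, and Ornithana — a synapomorphy uniting that clade.
IV (state '1') occurs in Ceratura and Rhizax but conflicts with the nesting implied by the other characters — most parsimoniously interpreted as homoplasy.
V (derived state '1') is shared by all ingroup taxa — unites the whole ingroup.
VI: derived state '1' in Meroyx and Ornithana only — synapomorphy for {Meroyx, Ornithana}.
VII: derived state '1' in Lithops and Meroion only — synapomorphy for {Lithops, Meroion}.
Most parsimonious ingroup topology: (Rhizax,((Meroion,Lithops),((Ornithana,Meroyx),Ceratura))).
The clade {Ceratura, Lithops, Meroion, Meroyx, Ornithana} is supported by I: its derived state '1' occurs in exactly those taxa and in no other taxon (including the outgroup).

I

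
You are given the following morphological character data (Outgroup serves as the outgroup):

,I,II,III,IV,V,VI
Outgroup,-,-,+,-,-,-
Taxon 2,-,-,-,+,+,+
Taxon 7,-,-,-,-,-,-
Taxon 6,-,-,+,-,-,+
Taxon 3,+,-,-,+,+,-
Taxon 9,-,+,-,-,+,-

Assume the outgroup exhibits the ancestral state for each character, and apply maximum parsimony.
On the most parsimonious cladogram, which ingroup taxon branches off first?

Taxon 6

Character polarity is set by the outgroup: the derived state is whichever differs from the outgroup's state, so for III the derived state is '-', and for the remaining characters it is '+'.
I: derived state '+' in Taxon 3 only — an autapomorphy, so it tells us nothing about relationships among taxa.
II: derived state '+' in Taxon 9 only — an autapomorphy, so it tells us nothing about relationships among taxa.
III (derived state '-') is shared by Taxon 2, Taxon 3, Taxon 7, and Taxon 9 — a synapomorphy uniting that clade.
IV: derived state '+' in Taxon 2 and Taxon 3 only — synapomorphy for {Taxon 2, Taxon 3}.
V: derived state '+' in Taxon 2, Taxon 3, and Taxon 9 only — synapomorphy for {Taxon 2, Taxon 3, Taxon 9}.
VI (state '+') occurs in Taxon 2 and Taxon 6 but conflicts with the nesting implied by the other characters — most parsimoniously interpreted as homoplasy.
Most parsimonious ingroup topology: ((((Taxon 2,Taxon 3),Taxon 9),Taxon 7),Taxon 6).
Taxon 6 is sister to the clade containing all other ingroup taxa, so it is the earliest-diverging (most basal) ingroup lineage.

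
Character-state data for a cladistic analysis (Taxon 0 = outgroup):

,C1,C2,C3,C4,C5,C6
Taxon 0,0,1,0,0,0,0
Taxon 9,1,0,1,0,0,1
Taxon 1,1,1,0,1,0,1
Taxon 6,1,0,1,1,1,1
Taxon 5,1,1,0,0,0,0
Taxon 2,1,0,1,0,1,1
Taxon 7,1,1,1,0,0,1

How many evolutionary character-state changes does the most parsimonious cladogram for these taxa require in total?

Character polarity is set by the outgroup: the derived state is whichever differs from the outgroup's state, so for C2 the derived state is '0', and for the remaining characters it is '1'.
All ingroup taxa share the derived state '1' for C1; it defines the ingroup but does not resolve relationships within it.
Only Taxon 2, Taxon 6, and Taxon 9 show the derived state '0' for C2, supporting them as a clade.
Only Taxon 2, Taxon 6, Taxon 7, and Taxon 9 show the derived state '1' for C3, supporting them as a clade.
C4 (state '1') occurs in Taxon 1 and Taxon 6 but conflicts with the nesting implied by the other characters — most parsimoniously interpreted as homoplasy.
C5 (derived state '1') is shared by Taxon 2 and Taxon 6 — a synapomorphy uniting that clade.
C6 (derived state '1') is shared by Taxon 1, Taxon 2, Taxon 6, Taxon 7, and Taxon 9 — a synapomorphy uniting that clade.
Most parsimonious ingroup topology: ((((Taxon 9,(Taxon 6,Taxon 2)),Taxon 7),Taxon 1),Taxon 5).
Changes per character on this tree: C1: 1; C2: 1; C3: 1; C4: 2; C5: 1; C6: 1.
Total = 7.

7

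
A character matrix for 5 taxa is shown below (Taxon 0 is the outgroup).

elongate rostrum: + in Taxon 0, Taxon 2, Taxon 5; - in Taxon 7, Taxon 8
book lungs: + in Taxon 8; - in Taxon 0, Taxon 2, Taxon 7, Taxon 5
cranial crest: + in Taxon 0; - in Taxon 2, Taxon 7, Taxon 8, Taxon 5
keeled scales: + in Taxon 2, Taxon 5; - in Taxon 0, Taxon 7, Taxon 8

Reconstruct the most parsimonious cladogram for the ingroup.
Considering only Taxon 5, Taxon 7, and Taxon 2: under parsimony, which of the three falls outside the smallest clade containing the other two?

Character polarity is set by the outgroup: the derived state is whichever differs from the outgroup's state, so for elongate rostrum, cranial crest the derived state is '-', and for the remaining characters it is '+'.
elongate rostrum (derived state '-') is shared by Taxon 7 and Taxon 8 — a synapomorphy uniting that clade.
book lungs (derived state '+') is unique to Taxon 8 (autapomorphy; uninformative for grouping).
cranial crest (derived state '-') is shared by all ingroup taxa — unites the whole ingroup.
keeled scales (derived state '+') is shared by Taxon 2 and Taxon 5 — a synapomorphy uniting that clade.
Most parsimonious ingroup topology: ((Taxon 2,Taxon 5),(Taxon 7,Taxon 8)).
Taxon 5 and Taxon 2 share a more recent common ancestor with each other than either does with Taxon 7, so Taxon 7 is the least closely related of the three.

Taxon 7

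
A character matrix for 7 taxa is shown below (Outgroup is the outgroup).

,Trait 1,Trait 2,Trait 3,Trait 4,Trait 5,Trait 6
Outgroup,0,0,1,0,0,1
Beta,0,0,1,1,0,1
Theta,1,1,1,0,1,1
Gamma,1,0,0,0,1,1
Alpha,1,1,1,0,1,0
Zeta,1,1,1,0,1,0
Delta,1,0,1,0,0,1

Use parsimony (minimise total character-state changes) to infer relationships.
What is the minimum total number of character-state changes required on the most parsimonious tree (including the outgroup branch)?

6

Character polarity is set by the outgroup: the derived state is whichever differs from the outgroup's state, so for Trait 3, Trait 6 the derived state is '0', and for the remaining characters it is '1'.
Only Alpha, Delta, Gamma, Theta, and Zeta show the derived state '1' for Trait 1, supporting them as a clade.
Only Alpha, Theta, and Zeta show the derived state '1' for Trait 2, supporting them as a clade.
Trait 3: derived state '0' in Gamma only — an autapomorphy, so it tells us nothing about relationships among taxa.
Trait 4 (derived state '1') is unique to Beta (autapomorphy; uninformative for grouping).
Only Alpha, Gamma, Theta, and Zeta show the derived state '1' for Trait 5, supporting them as a clade.
Only Alpha and Zeta show the derived state '0' for Trait 6, supporting them as a clade.
Most parsimonious ingroup topology: (Beta,(((Theta,(Alpha,Zeta)),Gamma),Delta)).
Changes per character on this tree: Trait 1: 1; Trait 2: 1; Trait 3: 1; Trait 4: 1; Trait 5: 1; Trait 6: 1.
Total = 6.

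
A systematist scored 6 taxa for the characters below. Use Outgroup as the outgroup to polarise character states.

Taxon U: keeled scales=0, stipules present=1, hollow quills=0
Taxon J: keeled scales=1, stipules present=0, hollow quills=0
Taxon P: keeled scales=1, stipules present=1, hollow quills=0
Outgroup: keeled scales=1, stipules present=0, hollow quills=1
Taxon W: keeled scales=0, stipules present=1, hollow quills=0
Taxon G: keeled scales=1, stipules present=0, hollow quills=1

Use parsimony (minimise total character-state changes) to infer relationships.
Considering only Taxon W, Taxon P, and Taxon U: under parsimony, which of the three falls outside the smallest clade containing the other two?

Taxon P

Character polarity is set by the outgroup: the derived state is whichever differs from the outgroup's state, so for keeled scales, hollow quills the derived state is '0', and for the remaining characters it is '1'.
Only Taxon U and Taxon W show the derived state '0' for keeled scales, supporting them as a clade.
Only Taxon P, Taxon U, and Taxon W show the derived state '1' for stipules present, supporting them as a clade.
hollow quills: derived state '0' in Taxon J, Taxon P, Taxon U, and Taxon W only — synapomorphy for {Taxon J, Taxon P, Taxon U, Taxon W}.
Most parsimonious ingroup topology: ((Taxon J,((Taxon U,Taxon W),Taxon P)),Taxon G).
Taxon U and Taxon W share a more recent common ancestor with each other than either does with Taxon P, so Taxon P is the least closely related of the three.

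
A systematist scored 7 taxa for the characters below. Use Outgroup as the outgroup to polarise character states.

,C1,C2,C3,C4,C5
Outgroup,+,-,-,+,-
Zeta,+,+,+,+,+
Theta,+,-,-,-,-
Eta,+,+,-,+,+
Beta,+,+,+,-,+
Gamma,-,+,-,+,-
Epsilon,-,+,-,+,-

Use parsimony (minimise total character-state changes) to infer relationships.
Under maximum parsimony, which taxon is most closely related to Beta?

Zeta

Character polarity is set by the outgroup: the derived state is whichever differs from the outgroup's state, so for C1, C4 the derived state is '-', and for the remaining characters it is '+'.
C1 (derived state '-') is shared by Epsilon and Gamma — a synapomorphy uniting that clade.
Only Beta, Epsilon, Eta, Gamma, and Zeta show the derived state '+' for C2, supporting them as a clade.
C3 (derived state '+') is shared by Beta and Zeta — a synapomorphy uniting that clade.
C4 groups Beta and Theta, which is incompatible with the clades supported by the remaining characters; treating it as convergent (homoplasy) costs fewer steps than any alternative tree.
C5: derived state '+' in Beta, Eta, and Zeta only — synapomorphy for {Beta, Eta, Zeta}.
Most parsimonious ingroup topology: ((((Zeta,Beta),Eta),(Gamma,Epsilon)),Theta).
Beta and Zeta form a cherry on this tree, so they are sister taxa.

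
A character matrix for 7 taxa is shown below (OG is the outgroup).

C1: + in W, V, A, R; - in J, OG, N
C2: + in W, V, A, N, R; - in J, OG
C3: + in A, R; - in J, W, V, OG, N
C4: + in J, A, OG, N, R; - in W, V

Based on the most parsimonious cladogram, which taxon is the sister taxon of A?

Character polarity is set by the outgroup: the derived state is whichever differs from the outgroup's state, so for C4 the derived state is '-', and for the remaining characters it is '+'.
C1: derived state '+' in A, R, V, and W only — synapomorphy for {A, R, V, W}.
Only A, N, R, V, and W show the derived state '+' for C2, supporting them as a clade.
C3 (derived state '+') is shared by A and R — a synapomorphy uniting that clade.
C4: derived state '-' in V and W only — synapomorphy for {V, W}.
Most parsimonious ingroup topology: ((((A,R),(V,W)),N),J).
A and R form a cherry on this tree, so they are sister taxa.

R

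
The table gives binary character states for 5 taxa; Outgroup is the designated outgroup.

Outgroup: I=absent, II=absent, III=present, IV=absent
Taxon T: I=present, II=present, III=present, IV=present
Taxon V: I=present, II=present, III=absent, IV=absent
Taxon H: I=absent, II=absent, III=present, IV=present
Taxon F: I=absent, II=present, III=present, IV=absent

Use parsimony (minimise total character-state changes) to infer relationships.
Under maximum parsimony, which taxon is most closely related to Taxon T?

Character polarity is set by the outgroup: the derived state is whichever differs from the outgroup's state, so for III the derived state is 'absent', and for the remaining characters it is 'present'.
Only Taxon T and Taxon V show the derived state 'present' for I, supporting them as a clade.
II (derived state 'present') is shared by Taxon F, Taxon T, and Taxon V — a synapomorphy uniting that clade.
III (derived state 'absent') is unique to Taxon V (autapomorphy; uninformative for grouping).
IV groups Taxon H and Taxon T, which is incompatible with the clades supported by the remaining characters; treating it as convergent (homoplasy) costs fewer steps than any alternative tree.
Most parsimonious ingroup topology: (((Taxon T,Taxon V),Taxon F),Taxon H).
Taxon T and Taxon V form a cherry on this tree, so they are sister taxa.

Taxon V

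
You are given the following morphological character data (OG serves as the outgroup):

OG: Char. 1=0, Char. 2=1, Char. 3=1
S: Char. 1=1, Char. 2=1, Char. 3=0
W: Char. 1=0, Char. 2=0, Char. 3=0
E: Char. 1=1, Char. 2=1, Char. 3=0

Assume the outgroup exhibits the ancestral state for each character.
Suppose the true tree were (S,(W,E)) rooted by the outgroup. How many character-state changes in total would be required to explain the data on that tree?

4

Map each character onto (S,(W,E)) (rooted by OG) and count the minimum state changes it requires (Fitch parsimony):
Char. 1: 2; Char. 2: 1; Char. 3: 1.
Total tree length = 4.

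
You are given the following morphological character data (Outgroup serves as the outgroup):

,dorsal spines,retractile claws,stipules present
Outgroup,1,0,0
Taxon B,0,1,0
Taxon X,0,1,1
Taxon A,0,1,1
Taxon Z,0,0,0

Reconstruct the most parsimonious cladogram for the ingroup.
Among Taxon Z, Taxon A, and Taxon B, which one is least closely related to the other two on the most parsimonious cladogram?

Taxon Z

Character polarity is set by the outgroup: the derived state is whichever differs from the outgroup's state, so for dorsal spines the derived state is '0', and for the remaining characters it is '1'.
dorsal spines (derived state '0') is shared by all ingroup taxa — unites the whole ingroup.
retractile claws (derived state '1') is shared by Taxon A, Taxon B, and Taxon X — a synapomorphy uniting that clade.
stipules present (derived state '1') is shared by Taxon A and Taxon X — a synapomorphy uniting that clade.
Most parsimonious ingroup topology: ((Taxon B,(Taxon X,Taxon A)),Taxon Z).
Taxon B and Taxon A share a more recent common ancestor with each other than either does with Taxon Z, so Taxon Z is the least closely related of the three.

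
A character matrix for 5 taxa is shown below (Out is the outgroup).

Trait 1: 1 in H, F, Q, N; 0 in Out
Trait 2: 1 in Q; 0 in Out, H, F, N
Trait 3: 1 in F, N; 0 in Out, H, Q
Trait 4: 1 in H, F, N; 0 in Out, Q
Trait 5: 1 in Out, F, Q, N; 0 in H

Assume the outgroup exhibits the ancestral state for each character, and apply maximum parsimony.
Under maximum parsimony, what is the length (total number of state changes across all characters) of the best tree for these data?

5

Character polarity is set by the outgroup: the derived state is whichever differs from the outgroup's state, so for Trait 5 the derived state is '0', and for the remaining characters it is '1'.
All ingroup taxa share the derived state '1' for Trait 1; it defines the ingroup but does not resolve relationships within it.
Trait 2 (derived state '1') is unique to Q (autapomorphy; uninformative for grouping).
Trait 3 (derived state '1') is shared by F and N — a synapomorphy uniting that clade.
Trait 4 (derived state '1') is shared by F, H, and N — a synapomorphy uniting that clade.
Trait 5: derived state '0' in H only — an autapomorphy, so it tells us nothing about relationships among taxa.
Most parsimonious ingroup topology: ((H,(F,N)),Q).
Changes per character on this tree: Trait 1: 1; Trait 2: 1; Trait 3: 1; Trait 4: 1; Trait 5: 1.
Total = 5.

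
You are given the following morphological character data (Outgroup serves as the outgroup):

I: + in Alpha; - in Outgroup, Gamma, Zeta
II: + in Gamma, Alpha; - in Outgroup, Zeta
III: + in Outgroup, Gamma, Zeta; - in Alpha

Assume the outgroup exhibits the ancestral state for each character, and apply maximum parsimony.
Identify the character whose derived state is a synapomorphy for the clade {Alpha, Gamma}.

II

Character polarity is set by the outgroup: the derived state is whichever differs from the outgroup's state, so for III the derived state is '-', and for the remaining characters it is '+'.
I: derived state '+' in Alpha only — an autapomorphy, so it tells us nothing about relationships among taxa.
II (derived state '+') is shared by Alpha and Gamma — a synapomorphy uniting that clade.
III (derived state '-') is unique to Alpha (autapomorphy; uninformative for grouping).
Most parsimonious ingroup topology: ((Gamma,Alpha),Zeta).
The clade {Alpha, Gamma} is supported by II: its derived state '+' occurs in exactly those taxa and in no other taxon (including the outgroup).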